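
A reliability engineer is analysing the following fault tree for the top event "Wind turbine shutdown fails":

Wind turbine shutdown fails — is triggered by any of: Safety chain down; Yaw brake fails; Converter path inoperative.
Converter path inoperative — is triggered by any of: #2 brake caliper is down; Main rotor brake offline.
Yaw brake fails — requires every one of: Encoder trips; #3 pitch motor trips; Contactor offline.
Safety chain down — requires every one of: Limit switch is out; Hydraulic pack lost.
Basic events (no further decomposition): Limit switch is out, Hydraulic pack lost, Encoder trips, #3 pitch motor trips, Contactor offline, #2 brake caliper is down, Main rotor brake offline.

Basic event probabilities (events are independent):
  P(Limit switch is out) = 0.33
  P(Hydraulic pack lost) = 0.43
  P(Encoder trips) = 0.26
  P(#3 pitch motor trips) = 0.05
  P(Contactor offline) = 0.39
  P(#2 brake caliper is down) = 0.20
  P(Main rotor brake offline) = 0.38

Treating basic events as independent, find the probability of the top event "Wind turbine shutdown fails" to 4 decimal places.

P(Safety chain down) [AND] = 0.33 × 0.43 = 0.141900
P(Yaw brake fails) [AND] = 0.26 × 0.05 × 0.39 = 0.005070
P(Converter path inoperative) [OR] = 1 − (1−0.20) × (1−0.38) = 0.504000
P(Wind turbine shutdown fails) [OR] = 1 − (1−0.141900) × (1−0.005070) × (1−0.504000) = 0.576540
Rounded to 4 decimal places: P(Wind turbine shutdown fails) ≈ 0.5765.

0.5765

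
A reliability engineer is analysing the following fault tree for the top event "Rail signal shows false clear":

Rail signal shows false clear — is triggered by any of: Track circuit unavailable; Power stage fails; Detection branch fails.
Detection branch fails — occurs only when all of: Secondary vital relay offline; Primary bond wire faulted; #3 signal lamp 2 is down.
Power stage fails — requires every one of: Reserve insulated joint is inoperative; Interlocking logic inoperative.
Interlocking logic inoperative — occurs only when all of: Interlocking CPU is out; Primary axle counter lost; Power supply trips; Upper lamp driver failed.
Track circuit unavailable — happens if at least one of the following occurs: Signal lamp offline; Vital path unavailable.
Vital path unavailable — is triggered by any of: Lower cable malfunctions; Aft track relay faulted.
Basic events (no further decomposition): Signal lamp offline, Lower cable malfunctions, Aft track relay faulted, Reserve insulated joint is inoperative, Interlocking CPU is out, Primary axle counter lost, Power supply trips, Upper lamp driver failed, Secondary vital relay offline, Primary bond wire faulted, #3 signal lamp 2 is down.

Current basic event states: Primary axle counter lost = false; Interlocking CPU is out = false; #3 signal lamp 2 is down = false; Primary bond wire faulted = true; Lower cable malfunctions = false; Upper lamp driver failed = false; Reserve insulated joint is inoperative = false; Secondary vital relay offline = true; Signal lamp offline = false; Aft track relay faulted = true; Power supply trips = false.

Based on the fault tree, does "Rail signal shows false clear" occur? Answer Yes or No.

Vital path unavailable [OR]: Lower cable malfunctions=not, Aft track relay faulted=occurs → at least one input occurs → occurs.
Track circuit unavailable [OR]: Signal lamp offline=not, Vital path unavailable=occurs → at least one input occurs → occurs.
Interlocking logic inoperative [AND]: Interlocking CPU is out=not, Primary axle counter lost=not, Power supply trips=not, Upper lamp driver failed=not → not all inputs occur → does not occur.
Power stage fails [AND]: Reserve insulated joint is inoperative=not, Interlocking logic inoperative=not → not all inputs occur → does not occur.
Detection branch fails [AND]: Secondary vital relay offline=occurs, Primary bond wire faulted=occurs, #3 signal lamp 2 is down=not → not all inputs occur → does not occur.
Rail signal shows false clear [OR]: Track circuit unavailable=occurs, Power stage fails=not, Detection branch fails=not → at least one input occurs → occurs.

Yes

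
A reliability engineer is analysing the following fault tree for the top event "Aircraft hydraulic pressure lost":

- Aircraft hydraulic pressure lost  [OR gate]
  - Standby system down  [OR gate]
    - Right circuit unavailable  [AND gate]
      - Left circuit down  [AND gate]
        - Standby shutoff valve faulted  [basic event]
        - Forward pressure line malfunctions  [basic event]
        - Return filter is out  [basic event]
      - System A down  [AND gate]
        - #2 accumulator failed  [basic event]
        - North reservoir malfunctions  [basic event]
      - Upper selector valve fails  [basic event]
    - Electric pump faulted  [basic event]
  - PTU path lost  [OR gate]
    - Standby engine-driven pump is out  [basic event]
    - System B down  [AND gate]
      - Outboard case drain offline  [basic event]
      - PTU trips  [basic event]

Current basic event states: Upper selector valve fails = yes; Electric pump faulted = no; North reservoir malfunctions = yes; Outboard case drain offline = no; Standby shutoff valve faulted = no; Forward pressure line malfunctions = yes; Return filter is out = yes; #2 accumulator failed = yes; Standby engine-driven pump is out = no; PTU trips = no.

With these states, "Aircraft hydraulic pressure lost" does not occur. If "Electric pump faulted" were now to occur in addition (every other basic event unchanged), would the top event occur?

Counterfactual: set "Electric pump faulted" to occurred.
Left circuit down [AND]: Standby shutoff valve faulted=not, Forward pressure line malfunctions=occurs, Return filter is out=occurs → not all inputs occur → does not occur.
System A down [AND]: #2 accumulator failed=occurs, North reservoir malfunctions=occurs → all inputs occur → occurs.
Right circuit unavailable [AND]: Left circuit down=not, System A down=occurs, Upper selector valve fails=occurs → not all inputs occur → does not occur.
Standby system down [OR]: Right circuit unavailable=not, Electric pump faulted=occurs → at least one input occurs → occurs.
System B down [AND]: Outboard case drain offline=not, PTU trips=not → not all inputs occur → does not occur.
PTU path lost [OR]: Standby engine-driven pump is out=not, System B down=not → no input occurs → does not occur.
Aircraft hydraulic pressure lost [OR]: Standby system down=occurs, PTU path lost=not → at least one input occurs → occurs.

Yes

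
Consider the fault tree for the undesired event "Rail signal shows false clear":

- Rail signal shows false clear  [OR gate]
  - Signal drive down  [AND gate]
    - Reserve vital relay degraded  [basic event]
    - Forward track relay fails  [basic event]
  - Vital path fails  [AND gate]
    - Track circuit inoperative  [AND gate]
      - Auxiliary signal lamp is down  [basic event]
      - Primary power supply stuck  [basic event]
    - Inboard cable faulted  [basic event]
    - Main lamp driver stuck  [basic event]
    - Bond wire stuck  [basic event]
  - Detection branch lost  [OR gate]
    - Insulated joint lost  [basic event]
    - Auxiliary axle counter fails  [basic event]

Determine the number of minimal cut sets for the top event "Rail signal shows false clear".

4

Signal drive down [AND]: one cut set from each child combined → 1 × 1 = 1 cut set(s).
Track circuit inoperative [AND]: one cut set from each child combined → 1 × 1 = 1 cut set(s).
Vital path fails [AND]: one cut set from each child combined → 1 × 1 × 1 × 1 = 1 cut set(s).
Detection branch lost [OR]: union of children's cut sets → 2 cut set(s).
Rail signal shows false clear [OR]: union of children's cut sets → 4 cut set(s).
Minimal cut sets: {Forward track relay fails, Reserve vital relay degraded}; {Auxiliary signal lamp is down, Bond wire stuck, Inboard cable faulted, Main lamp driver stuck, Primary power supply stuck}; {Insulated joint lost}; {Auxiliary axle counter fails}.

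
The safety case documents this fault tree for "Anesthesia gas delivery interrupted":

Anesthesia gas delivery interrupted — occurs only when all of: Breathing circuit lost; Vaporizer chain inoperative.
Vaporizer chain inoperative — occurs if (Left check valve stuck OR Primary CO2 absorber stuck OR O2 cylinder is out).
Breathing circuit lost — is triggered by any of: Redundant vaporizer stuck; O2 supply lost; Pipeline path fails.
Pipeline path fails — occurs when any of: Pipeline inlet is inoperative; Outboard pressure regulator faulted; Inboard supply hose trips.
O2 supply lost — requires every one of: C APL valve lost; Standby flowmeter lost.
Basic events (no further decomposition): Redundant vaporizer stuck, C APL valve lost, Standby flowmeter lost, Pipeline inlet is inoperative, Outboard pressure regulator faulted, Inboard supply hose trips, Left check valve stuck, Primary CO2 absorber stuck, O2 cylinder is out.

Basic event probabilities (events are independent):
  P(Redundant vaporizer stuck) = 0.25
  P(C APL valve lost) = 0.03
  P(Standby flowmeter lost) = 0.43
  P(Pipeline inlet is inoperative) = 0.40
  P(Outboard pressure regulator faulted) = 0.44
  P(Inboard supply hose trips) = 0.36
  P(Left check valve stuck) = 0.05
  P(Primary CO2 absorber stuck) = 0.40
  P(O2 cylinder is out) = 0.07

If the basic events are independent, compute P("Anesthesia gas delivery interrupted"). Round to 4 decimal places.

0.3951

P(O2 supply lost) [AND] = 0.03 × 0.43 = 0.012900
P(Pipeline path fails) [OR] = 1 − (1−0.40) × (1−0.44) × (1−0.36) = 0.784960
P(Breathing circuit lost) [OR] = 1 − (1−0.25) × (1−0.012900) × (1−0.784960) = 0.840801
P(Vaporizer chain inoperative) [OR] = 1 − (1−0.05) × (1−0.40) × (1−0.07) = 0.469900
P(Anesthesia gas delivery interrupted) [AND] = 0.840801 × 0.469900 = 0.395092
Rounded to 4 decimal places: P(Anesthesia gas delivery interrupted) ≈ 0.3951.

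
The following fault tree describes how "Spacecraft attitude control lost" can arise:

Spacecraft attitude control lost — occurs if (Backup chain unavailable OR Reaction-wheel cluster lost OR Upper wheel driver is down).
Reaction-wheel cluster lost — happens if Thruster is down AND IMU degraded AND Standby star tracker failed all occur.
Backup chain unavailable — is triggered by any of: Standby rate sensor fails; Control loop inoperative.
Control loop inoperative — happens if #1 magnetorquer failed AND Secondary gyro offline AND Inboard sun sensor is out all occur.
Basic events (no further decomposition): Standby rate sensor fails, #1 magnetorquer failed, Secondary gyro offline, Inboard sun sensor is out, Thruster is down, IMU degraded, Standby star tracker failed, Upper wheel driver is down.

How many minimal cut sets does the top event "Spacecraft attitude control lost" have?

4

Control loop inoperative [AND]: one cut set from each child combined → 1 × 1 × 1 = 1 cut set(s).
Backup chain unavailable [OR]: union of children's cut sets → 2 cut set(s).
Reaction-wheel cluster lost [AND]: one cut set from each child combined → 1 × 1 × 1 = 1 cut set(s).
Spacecraft attitude control lost [OR]: union of children's cut sets → 4 cut set(s).
Minimal cut sets: {Standby rate sensor fails}; {#1 magnetorquer failed, Inboard sun sensor is out, Secondary gyro offline}; {IMU degraded, Standby star tracker failed, Thruster is down}; {Upper wheel driver is down}.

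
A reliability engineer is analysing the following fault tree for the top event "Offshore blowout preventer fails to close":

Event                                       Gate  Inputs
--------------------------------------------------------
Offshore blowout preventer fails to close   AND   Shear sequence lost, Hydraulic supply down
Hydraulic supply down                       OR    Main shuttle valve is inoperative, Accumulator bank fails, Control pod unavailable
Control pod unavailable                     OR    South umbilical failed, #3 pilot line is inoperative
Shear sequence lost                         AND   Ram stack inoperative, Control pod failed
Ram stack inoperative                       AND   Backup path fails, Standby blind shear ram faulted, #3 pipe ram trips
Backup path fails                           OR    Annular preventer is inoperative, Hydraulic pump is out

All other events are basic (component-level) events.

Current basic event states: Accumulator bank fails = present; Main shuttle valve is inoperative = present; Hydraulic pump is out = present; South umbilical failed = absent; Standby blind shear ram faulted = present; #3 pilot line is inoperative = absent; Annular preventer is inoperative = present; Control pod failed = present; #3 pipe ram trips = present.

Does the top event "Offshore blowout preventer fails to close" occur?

Backup path fails [OR]: Annular preventer is inoperative=occurs, Hydraulic pump is out=occurs → at least one input occurs → occurs.
Ram stack inoperative [AND]: Backup path fails=occurs, Standby blind shear ram faulted=occurs, #3 pipe ram trips=occurs → all inputs occur → occurs.
Shear sequence lost [AND]: Ram stack inoperative=occurs, Control pod failed=occurs → all inputs occur → occurs.
Control pod unavailable [OR]: South umbilical failed=not, #3 pilot line is inoperative=not → no input occurs → does not occur.
Hydraulic supply down [OR]: Main shuttle valve is inoperative=occurs, Accumulator bank fails=occurs, Control pod unavailable=not → at least one input occurs → occurs.
Offshore blowout preventer fails to close [AND]: Shear sequence lost=occurs, Hydraulic supply down=occurs → all inputs occur → occurs.

Yes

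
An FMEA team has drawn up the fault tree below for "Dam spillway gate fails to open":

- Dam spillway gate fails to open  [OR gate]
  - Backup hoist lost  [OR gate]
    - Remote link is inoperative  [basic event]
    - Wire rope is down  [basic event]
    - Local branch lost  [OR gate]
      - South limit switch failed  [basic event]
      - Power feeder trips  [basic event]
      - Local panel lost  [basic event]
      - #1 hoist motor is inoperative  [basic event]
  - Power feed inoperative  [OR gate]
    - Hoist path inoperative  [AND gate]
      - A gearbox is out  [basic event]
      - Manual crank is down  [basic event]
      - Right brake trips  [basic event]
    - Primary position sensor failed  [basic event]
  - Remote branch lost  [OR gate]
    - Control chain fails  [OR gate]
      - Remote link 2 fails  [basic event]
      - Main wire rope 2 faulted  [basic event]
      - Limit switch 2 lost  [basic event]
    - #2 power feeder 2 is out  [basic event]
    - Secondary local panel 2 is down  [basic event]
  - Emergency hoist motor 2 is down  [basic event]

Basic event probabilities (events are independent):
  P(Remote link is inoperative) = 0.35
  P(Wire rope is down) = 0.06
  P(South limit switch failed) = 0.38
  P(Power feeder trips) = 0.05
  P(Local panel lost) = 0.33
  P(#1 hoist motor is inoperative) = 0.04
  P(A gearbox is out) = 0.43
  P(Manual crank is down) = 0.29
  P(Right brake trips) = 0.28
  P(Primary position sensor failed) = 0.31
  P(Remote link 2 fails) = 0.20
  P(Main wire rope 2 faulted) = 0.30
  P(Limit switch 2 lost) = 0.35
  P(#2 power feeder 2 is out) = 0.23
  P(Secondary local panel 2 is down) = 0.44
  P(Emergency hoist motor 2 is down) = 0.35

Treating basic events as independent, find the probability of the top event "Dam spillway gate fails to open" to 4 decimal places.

0.9843

P(Local branch lost) [OR] = 1 − (1−0.38) × (1−0.05) × (1−0.33) × (1−0.04) = 0.621155
P(Backup hoist lost) [OR] = 1 − (1−0.35) × (1−0.06) × (1−0.621155) = 0.768526
P(Hoist path inoperative) [AND] = 0.43 × 0.29 × 0.28 = 0.034916
P(Power feed inoperative) [OR] = 1 − (1−0.034916) × (1−0.31) = 0.334092
P(Control chain fails) [OR] = 1 − (1−0.20) × (1−0.30) × (1−0.35) = 0.636000
P(Remote branch lost) [OR] = 1 − (1−0.636000) × (1−0.23) × (1−0.44) = 0.843043
P(Dam spillway gate fails to open) [OR] = 1 − (1−0.768526) × (1−0.334092) × (1−0.843043) × (1−0.35) = 0.984274
Rounded to 4 decimal places: P(Dam spillway gate fails to open) ≈ 0.9843.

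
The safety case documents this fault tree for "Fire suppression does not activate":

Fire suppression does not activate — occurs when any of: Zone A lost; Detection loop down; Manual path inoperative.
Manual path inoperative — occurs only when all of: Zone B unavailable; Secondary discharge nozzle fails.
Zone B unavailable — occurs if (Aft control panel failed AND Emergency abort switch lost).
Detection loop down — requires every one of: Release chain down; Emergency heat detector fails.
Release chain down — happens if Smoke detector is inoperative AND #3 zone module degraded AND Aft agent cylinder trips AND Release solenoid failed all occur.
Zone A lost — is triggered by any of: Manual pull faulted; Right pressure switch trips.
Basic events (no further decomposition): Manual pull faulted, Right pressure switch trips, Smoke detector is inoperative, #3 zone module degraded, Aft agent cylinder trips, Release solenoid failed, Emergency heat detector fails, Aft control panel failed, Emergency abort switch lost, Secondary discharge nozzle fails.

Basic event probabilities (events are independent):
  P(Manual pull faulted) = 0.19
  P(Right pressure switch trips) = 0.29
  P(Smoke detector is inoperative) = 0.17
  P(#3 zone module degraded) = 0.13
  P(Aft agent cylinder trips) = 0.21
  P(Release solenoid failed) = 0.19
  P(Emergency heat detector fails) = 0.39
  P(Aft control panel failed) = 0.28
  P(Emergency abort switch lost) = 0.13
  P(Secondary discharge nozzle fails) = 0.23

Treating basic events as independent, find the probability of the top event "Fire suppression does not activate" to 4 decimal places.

0.4299

P(Zone A lost) [OR] = 1 − (1−0.19) × (1−0.29) = 0.424900
P(Release chain down) [AND] = 0.17 × 0.13 × 0.21 × 0.19 = 0.000882
P(Detection loop down) [AND] = 0.000882 × 0.39 = 0.000344
P(Zone B unavailable) [AND] = 0.28 × 0.13 = 0.036400
P(Manual path inoperative) [AND] = 0.036400 × 0.23 = 0.008372
P(Fire suppression does not activate) [OR] = 1 − (1−0.424900) × (1−0.000344) × (1−0.008372) = 0.429911
Rounded to 4 decimal places: P(Fire suppression does not activate) ≈ 0.4299.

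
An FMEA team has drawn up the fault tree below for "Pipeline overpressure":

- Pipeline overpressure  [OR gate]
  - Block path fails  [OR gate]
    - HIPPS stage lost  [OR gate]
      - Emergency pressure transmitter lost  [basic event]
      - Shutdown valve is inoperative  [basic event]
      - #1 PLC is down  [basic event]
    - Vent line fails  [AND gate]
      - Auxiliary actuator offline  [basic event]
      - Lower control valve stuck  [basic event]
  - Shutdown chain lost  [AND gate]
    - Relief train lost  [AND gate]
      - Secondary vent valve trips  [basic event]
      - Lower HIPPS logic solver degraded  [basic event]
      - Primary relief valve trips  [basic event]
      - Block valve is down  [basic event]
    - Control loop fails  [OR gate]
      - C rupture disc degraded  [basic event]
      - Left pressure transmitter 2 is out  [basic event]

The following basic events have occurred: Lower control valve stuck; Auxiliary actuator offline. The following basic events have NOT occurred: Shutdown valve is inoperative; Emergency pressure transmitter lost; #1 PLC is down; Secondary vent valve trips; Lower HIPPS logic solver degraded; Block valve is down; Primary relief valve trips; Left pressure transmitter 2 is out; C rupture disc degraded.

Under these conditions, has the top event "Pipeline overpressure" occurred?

HIPPS stage lost [OR]: Emergency pressure transmitter lost=not, Shutdown valve is inoperative=not, #1 PLC is down=not → no input occurs → does not occur.
Vent line fails [AND]: Auxiliary actuator offline=occurs, Lower control valve stuck=occurs → all inputs occur → occurs.
Block path fails [OR]: HIPPS stage lost=not, Vent line fails=occurs → at least one input occurs → occurs.
Relief train lost [AND]: Secondary vent valve trips=not, Lower HIPPS logic solver degraded=not, Primary relief valve trips=not, Block valve is down=not → not all inputs occur → does not occur.
Control loop fails [OR]: C rupture disc degraded=not, Left pressure transmitter 2 is out=not → no input occurs → does not occur.
Shutdown chain lost [AND]: Relief train lost=not, Control loop fails=not → not all inputs occur → does not occur.
Pipeline overpressure [OR]: Block path fails=occurs, Shutdown chain lost=not → at least one input occurs → occurs.

Yes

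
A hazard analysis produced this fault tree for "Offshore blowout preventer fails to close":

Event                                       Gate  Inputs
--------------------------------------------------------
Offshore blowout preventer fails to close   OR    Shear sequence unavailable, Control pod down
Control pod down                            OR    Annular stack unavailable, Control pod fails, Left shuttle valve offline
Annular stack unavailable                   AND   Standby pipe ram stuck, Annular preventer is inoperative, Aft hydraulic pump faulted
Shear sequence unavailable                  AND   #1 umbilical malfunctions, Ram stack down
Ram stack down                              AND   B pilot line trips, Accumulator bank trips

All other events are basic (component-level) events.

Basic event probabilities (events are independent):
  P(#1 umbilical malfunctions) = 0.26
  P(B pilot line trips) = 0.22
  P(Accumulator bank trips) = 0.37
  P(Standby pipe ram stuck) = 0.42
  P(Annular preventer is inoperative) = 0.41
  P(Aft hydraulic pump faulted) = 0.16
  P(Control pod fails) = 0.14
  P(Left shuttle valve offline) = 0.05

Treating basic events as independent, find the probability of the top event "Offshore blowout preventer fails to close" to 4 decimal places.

0.2223

P(Ram stack down) [AND] = 0.22 × 0.37 = 0.081400
P(Shear sequence unavailable) [AND] = 0.26 × 0.081400 = 0.021164
P(Annular stack unavailable) [AND] = 0.42 × 0.41 × 0.16 = 0.027552
P(Control pod down) [OR] = 1 − (1−0.027552) × (1−0.14) × (1−0.05) = 0.205510
P(Offshore blowout preventer fails to close) [OR] = 1 − (1−0.021164) × (1−0.205510) = 0.222325
Rounded to 4 decimal places: P(Offshore blowout preventer fails to close) ≈ 0.2223.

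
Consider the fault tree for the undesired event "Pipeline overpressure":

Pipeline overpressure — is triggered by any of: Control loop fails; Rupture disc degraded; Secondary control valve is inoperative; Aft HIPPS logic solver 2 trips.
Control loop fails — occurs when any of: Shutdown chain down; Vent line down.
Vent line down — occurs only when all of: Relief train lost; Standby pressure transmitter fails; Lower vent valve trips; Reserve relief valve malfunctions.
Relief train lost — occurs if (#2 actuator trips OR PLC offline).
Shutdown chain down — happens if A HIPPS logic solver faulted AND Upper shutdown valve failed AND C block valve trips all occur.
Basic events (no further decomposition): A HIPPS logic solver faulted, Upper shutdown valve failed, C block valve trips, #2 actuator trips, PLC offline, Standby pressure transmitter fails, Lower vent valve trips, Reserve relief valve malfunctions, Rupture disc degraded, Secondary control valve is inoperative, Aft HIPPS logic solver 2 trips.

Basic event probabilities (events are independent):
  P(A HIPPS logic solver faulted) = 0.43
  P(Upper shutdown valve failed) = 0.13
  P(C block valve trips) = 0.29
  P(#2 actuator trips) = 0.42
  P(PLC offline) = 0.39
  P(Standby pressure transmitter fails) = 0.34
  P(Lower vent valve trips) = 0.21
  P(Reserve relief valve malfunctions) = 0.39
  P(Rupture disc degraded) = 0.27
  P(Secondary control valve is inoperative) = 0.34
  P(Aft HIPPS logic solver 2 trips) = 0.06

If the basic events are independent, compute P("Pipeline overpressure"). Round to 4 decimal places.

P(Shutdown chain down) [AND] = 0.43 × 0.13 × 0.29 = 0.016211
P(Relief train lost) [OR] = 1 − (1−0.42) × (1−0.39) = 0.646200
P(Vent line down) [AND] = 0.646200 × 0.34 × 0.21 × 0.39 = 0.017994
P(Control loop fails) [OR] = 1 − (1−0.016211) × (1−0.017994) = 0.033913
P(Pipeline overpressure) [OR] = 1 − (1−0.033913) × (1−0.27) × (1−0.34) × (1−0.06) = 0.562467
Rounded to 4 decimal places: P(Pipeline overpressure) ≈ 0.5625.

0.5625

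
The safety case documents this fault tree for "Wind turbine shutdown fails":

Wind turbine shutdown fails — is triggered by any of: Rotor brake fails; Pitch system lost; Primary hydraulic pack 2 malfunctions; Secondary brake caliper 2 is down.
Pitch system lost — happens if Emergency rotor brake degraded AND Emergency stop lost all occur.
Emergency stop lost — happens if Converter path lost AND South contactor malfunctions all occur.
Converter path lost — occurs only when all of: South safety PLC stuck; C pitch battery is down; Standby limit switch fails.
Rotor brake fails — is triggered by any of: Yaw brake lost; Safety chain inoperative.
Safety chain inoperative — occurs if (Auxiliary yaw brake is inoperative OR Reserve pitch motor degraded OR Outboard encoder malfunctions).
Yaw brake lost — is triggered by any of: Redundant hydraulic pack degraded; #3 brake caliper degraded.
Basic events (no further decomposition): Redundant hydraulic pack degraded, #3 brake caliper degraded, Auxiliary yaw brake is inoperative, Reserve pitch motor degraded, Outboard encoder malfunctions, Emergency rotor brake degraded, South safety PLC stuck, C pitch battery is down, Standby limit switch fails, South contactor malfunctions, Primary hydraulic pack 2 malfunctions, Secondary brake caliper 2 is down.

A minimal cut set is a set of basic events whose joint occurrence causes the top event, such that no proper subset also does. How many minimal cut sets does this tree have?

8

Yaw brake lost [OR]: union of children's cut sets → 2 cut set(s).
Safety chain inoperative [OR]: union of children's cut sets → 3 cut set(s).
Rotor brake fails [OR]: union of children's cut sets → 5 cut set(s).
Converter path lost [AND]: one cut set from each child combined → 1 × 1 × 1 = 1 cut set(s).
Emergency stop lost [AND]: one cut set from each child combined → 1 × 1 = 1 cut set(s).
Pitch system lost [AND]: one cut set from each child combined → 1 × 1 = 1 cut set(s).
Wind turbine shutdown fails [OR]: union of children's cut sets → 8 cut set(s).
Minimal cut sets: {Redundant hydraulic pack degraded}; {#3 brake caliper degraded}; {Auxiliary yaw brake is inoperative}; {Reserve pitch motor degraded}; {Outboard encoder malfunctions}; {C pitch battery is down, Emergency rotor brake degraded, South contactor malfunctions, South safety PLC stuck, Standby limit switch fails}; {Primary hydraulic pack 2 malfunctions}; {Secondary brake caliper 2 is down}.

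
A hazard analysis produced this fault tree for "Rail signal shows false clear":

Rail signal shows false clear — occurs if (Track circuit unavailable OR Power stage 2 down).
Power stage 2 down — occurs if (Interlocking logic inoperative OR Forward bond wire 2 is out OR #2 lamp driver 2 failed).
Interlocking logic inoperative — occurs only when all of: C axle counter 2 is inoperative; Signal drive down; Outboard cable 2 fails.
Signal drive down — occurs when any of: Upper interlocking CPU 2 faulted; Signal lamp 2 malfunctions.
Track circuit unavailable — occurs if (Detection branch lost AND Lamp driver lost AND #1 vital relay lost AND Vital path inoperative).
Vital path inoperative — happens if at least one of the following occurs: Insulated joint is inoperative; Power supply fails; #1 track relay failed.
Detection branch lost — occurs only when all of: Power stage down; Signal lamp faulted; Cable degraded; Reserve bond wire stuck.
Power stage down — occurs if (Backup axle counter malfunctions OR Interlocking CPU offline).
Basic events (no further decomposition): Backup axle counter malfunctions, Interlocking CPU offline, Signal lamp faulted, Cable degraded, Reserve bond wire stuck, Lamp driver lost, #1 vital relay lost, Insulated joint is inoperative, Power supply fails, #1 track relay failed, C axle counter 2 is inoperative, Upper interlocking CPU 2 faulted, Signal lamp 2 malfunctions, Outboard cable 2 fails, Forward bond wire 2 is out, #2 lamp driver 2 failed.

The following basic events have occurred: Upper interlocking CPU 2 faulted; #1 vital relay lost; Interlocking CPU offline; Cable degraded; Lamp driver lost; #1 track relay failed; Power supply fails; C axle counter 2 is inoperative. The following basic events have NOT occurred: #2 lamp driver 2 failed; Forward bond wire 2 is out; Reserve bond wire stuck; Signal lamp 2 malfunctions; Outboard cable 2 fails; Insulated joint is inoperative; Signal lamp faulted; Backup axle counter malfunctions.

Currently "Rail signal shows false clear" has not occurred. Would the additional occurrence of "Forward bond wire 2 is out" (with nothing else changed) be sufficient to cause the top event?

Yes

Counterfactual: set "Forward bond wire 2 is out" to occurred.
Power stage down [OR]: Backup axle counter malfunctions=not, Interlocking CPU offline=occurs → at least one input occurs → occurs.
Detection branch lost [AND]: Power stage down=occurs, Signal lamp faulted=not, Cable degraded=occurs, Reserve bond wire stuck=not → not all inputs occur → does not occur.
Vital path inoperative [OR]: Insulated joint is inoperative=not, Power supply fails=occurs, #1 track relay failed=occurs → at least one input occurs → occurs.
Track circuit unavailable [AND]: Detection branch lost=not, Lamp driver lost=occurs, #1 vital relay lost=occurs, Vital path inoperative=occurs → not all inputs occur → does not occur.
Signal drive down [OR]: Upper interlocking CPU 2 faulted=occurs, Signal lamp 2 malfunctions=not → at least one input occurs → occurs.
Interlocking logic inoperative [AND]: C axle counter 2 is inoperative=occurs, Signal drive down=occurs, Outboard cable 2 fails=not → not all inputs occur → does not occur.
Power stage 2 down [OR]: Interlocking logic inoperative=not, Forward bond wire 2 is out=occurs, #2 lamp driver 2 failed=not → at least one input occurs → occurs.
Rail signal shows false clear [OR]: Track circuit unavailable=not, Power stage 2 down=occurs → at least one input occurs → occurs.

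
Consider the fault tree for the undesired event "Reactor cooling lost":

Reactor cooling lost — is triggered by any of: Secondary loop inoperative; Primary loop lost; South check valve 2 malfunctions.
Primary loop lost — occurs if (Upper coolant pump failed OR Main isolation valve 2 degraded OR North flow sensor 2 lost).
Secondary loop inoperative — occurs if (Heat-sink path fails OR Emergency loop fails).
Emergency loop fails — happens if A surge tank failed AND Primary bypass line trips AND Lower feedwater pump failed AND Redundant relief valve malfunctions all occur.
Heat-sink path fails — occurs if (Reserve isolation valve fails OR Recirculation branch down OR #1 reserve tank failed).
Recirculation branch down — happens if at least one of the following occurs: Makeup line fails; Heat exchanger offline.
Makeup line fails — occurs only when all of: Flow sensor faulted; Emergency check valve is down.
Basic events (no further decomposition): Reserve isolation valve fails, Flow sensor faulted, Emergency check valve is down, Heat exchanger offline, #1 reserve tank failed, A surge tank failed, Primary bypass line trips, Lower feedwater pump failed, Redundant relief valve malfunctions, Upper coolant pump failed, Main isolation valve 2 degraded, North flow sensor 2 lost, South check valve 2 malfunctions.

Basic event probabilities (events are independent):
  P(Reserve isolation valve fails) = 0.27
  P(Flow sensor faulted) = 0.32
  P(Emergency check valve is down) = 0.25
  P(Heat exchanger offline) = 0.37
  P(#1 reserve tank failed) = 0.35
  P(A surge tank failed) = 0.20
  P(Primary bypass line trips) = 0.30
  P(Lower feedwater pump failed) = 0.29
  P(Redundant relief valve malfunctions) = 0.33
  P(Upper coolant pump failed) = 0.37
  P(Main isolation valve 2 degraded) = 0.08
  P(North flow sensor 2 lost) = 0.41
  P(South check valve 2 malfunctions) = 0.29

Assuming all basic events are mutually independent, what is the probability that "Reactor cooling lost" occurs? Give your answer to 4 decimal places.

0.9336

P(Makeup line fails) [AND] = 0.32 × 0.25 = 0.080000
P(Recirculation branch down) [OR] = 1 − (1−0.080000) × (1−0.37) = 0.420400
P(Heat-sink path fails) [OR] = 1 − (1−0.27) × (1−0.420400) × (1−0.35) = 0.724980
P(Emergency loop fails) [AND] = 0.20 × 0.30 × 0.29 × 0.33 = 0.005742
P(Secondary loop inoperative) [OR] = 1 − (1−0.724980) × (1−0.005742) = 0.726559
P(Primary loop lost) [OR] = 1 − (1−0.37) × (1−0.08) × (1−0.41) = 0.658036
P(Reactor cooling lost) [OR] = 1 − (1−0.726559) × (1−0.658036) × (1−0.29) = 0.933610
Rounded to 4 decimal places: P(Reactor cooling lost) ≈ 0.9336.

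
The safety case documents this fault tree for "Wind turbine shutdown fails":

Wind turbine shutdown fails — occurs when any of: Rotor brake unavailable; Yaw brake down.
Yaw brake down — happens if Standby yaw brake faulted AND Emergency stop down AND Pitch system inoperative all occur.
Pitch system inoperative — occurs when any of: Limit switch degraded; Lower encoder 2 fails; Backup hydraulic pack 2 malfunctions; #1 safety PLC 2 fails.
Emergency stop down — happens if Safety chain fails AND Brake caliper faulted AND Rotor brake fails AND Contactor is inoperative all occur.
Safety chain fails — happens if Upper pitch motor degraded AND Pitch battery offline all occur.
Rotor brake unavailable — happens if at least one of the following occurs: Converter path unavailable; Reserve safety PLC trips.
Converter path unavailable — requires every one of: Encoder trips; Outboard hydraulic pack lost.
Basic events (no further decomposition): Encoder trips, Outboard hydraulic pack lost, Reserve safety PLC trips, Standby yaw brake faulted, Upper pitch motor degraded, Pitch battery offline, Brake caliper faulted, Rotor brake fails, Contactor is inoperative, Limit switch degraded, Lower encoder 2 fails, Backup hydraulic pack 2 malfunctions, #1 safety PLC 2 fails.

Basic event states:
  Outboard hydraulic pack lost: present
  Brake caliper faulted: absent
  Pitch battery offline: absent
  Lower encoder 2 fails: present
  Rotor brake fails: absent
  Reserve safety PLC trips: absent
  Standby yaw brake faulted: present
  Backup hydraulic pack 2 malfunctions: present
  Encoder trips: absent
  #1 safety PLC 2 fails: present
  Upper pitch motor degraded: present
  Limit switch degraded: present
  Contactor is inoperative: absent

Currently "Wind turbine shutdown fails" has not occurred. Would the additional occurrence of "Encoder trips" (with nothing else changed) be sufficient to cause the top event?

Counterfactual: set "Encoder trips" to occurred.
Converter path unavailable [AND]: Encoder trips=occurs, Outboard hydraulic pack lost=occurs → all inputs occur → occurs.
Rotor brake unavailable [OR]: Converter path unavailable=occurs, Reserve safety PLC trips=not → at least one input occurs → occurs.
Safety chain fails [AND]: Upper pitch motor degraded=occurs, Pitch battery offline=not → not all inputs occur → does not occur.
Emergency stop down [AND]: Safety chain fails=not, Brake caliper faulted=not, Rotor brake fails=not, Contactor is inoperative=not → not all inputs occur → does not occur.
Pitch system inoperative [OR]: Limit switch degraded=occurs, Lower encoder 2 fails=occurs, Backup hydraulic pack 2 malfunctions=occurs, #1 safety PLC 2 fails=occurs → at least one input occurs → occurs.
Yaw brake down [AND]: Standby yaw brake faulted=occurs, Emergency stop down=not, Pitch system inoperative=occurs → not all inputs occur → does not occur.
Wind turbine shutdown fails [OR]: Rotor brake unavailable=occurs, Yaw brake down=not → at least one input occurs → occurs.

Yes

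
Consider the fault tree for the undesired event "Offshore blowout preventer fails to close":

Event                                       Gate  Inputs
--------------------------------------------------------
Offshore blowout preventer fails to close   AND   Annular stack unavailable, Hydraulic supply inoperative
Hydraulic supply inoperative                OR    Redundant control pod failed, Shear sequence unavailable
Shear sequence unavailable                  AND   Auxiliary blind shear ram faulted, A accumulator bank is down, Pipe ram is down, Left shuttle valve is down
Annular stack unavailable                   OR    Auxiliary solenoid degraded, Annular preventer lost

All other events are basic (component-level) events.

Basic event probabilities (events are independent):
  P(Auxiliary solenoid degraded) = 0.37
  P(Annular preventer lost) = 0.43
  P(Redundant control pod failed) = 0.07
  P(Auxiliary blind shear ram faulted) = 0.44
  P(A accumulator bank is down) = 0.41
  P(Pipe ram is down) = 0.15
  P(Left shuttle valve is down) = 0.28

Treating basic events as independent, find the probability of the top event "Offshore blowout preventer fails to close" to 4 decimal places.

P(Annular stack unavailable) [OR] = 1 − (1−0.37) × (1−0.43) = 0.640900
P(Shear sequence unavailable) [AND] = 0.44 × 0.41 × 0.15 × 0.28 = 0.007577
P(Hydraulic supply inoperative) [OR] = 1 − (1−0.07) × (1−0.007577) = 0.077047
P(Offshore blowout preventer fails to close) [AND] = 0.640900 × 0.077047 = 0.049379
Rounded to 4 decimal places: P(Offshore blowout preventer fails to close) ≈ 0.0494.

0.0494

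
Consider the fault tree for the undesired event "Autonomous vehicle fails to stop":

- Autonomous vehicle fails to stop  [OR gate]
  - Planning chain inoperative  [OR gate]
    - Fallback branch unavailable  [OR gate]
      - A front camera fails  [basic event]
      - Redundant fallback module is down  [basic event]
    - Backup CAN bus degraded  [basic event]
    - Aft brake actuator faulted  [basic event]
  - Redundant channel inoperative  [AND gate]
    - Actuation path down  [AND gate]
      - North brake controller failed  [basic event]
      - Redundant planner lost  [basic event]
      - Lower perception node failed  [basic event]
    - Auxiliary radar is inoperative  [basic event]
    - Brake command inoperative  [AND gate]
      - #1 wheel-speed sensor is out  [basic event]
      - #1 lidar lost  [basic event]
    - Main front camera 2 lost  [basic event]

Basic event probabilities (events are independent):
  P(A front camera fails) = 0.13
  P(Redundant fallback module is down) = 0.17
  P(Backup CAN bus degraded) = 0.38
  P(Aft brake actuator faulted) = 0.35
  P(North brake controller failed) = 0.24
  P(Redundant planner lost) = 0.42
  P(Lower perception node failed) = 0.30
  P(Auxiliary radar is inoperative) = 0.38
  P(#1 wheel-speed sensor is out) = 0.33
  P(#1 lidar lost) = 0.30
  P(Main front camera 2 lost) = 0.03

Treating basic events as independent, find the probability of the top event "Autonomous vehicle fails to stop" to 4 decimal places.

0.7090

P(Fallback branch unavailable) [OR] = 1 − (1−0.13) × (1−0.17) = 0.277900
P(Planning chain inoperative) [OR] = 1 − (1−0.277900) × (1−0.38) × (1−0.35) = 0.708994
P(Actuation path down) [AND] = 0.24 × 0.42 × 0.30 = 0.030240
P(Brake command inoperative) [AND] = 0.33 × 0.30 = 0.099000
P(Redundant channel inoperative) [AND] = 0.030240 × 0.38 × 0.099000 × 0.03 = 0.000034
P(Autonomous vehicle fails to stop) [OR] = 1 − (1−0.708994) × (1−0.000034) = 0.709004
Rounded to 4 decimal places: P(Autonomous vehicle fails to stop) ≈ 0.7090.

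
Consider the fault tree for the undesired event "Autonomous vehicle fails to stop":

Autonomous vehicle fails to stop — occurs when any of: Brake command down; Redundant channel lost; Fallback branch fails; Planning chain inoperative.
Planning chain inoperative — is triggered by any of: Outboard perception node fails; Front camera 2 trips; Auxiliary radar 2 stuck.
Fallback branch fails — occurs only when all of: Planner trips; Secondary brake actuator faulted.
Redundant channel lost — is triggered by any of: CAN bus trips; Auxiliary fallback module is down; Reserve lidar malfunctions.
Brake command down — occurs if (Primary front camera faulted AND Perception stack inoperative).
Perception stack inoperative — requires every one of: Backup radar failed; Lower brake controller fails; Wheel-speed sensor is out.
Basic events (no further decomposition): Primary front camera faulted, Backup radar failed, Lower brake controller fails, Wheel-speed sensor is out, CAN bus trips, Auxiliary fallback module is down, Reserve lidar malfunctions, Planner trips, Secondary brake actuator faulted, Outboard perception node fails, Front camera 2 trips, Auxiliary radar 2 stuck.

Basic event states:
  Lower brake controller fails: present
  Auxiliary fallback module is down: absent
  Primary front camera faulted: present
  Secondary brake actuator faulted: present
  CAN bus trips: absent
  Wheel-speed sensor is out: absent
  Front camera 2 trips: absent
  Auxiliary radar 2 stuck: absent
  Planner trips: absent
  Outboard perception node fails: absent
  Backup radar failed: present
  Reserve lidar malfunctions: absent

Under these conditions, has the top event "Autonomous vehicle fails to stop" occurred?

No

Perception stack inoperative [AND]: Backup radar failed=occurs, Lower brake controller fails=occurs, Wheel-speed sensor is out=not → not all inputs occur → does not occur.
Brake command down [AND]: Primary front camera faulted=occurs, Perception stack inoperative=not → not all inputs occur → does not occur.
Redundant channel lost [OR]: CAN bus trips=not, Auxiliary fallback module is down=not, Reserve lidar malfunctions=not → no input occurs → does not occur.
Fallback branch fails [AND]: Planner trips=not, Secondary brake actuator faulted=occurs → not all inputs occur → does not occur.
Planning chain inoperative [OR]: Outboard perception node fails=not, Front camera 2 trips=not, Auxiliary radar 2 stuck=not → no input occurs → does not occur.
Autonomous vehicle fails to stop [OR]: Brake command down=not, Redundant channel lost=not, Fallback branch fails=not, Planning chain inoperative=not → no input occurs → does not occur.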